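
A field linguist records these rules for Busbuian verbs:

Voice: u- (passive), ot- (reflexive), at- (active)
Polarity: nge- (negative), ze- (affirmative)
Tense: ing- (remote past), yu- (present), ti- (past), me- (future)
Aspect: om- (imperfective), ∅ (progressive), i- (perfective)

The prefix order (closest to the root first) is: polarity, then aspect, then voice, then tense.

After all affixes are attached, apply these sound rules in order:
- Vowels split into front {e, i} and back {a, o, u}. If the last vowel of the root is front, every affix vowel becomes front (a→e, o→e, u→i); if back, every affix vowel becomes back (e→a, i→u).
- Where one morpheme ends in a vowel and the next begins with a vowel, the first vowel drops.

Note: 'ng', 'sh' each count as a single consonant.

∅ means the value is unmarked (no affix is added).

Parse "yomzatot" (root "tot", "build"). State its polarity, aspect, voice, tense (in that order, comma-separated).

Segment: yu-u-om-ze-tot.
polarity: ze- → affirmative.
aspect: om- → imperfective.
voice: u- → passive.
tense: yu- → present.

affirmative, imperfective, passive, present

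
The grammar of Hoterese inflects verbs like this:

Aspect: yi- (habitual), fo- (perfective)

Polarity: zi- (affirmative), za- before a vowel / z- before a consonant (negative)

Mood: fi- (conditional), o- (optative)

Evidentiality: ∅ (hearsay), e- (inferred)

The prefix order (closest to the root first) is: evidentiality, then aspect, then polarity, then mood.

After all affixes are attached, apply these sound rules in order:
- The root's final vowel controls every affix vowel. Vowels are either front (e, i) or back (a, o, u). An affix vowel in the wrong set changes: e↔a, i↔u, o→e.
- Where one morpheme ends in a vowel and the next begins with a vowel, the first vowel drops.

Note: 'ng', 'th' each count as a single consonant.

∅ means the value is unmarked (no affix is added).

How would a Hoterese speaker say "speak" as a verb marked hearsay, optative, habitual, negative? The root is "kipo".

ozyukipo

evidentiality = hearsay: zero marking, form stays kipo.
Attach aspect habitual yi- → yikipo.
Attach polarity negative z- (before consonant 'y') → zyikipo.
Attach mood optative o- → ozyikipo.
Apply vowel harmony: ozyikipo → ozyukipo.
Vowel deletion: no change.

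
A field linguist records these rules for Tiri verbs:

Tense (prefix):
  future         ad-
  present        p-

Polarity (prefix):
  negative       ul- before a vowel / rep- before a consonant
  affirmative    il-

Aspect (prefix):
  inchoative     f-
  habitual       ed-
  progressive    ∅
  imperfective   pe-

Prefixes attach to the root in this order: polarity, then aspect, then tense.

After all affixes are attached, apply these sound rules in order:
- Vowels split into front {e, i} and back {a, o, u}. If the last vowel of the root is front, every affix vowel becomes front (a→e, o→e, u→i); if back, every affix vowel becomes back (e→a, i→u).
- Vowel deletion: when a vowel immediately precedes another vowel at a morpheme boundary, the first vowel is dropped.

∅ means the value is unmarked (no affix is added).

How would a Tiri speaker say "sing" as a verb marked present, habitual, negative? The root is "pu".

Attach polarity negative rep- (before consonant 'p') → reppu.
Attach aspect habitual ed- → edreppu.
Attach tense present p- → pedreppu.
Apply vowel harmony: pedreppu → padrappu.
Vowel deletion: no change.

padrappu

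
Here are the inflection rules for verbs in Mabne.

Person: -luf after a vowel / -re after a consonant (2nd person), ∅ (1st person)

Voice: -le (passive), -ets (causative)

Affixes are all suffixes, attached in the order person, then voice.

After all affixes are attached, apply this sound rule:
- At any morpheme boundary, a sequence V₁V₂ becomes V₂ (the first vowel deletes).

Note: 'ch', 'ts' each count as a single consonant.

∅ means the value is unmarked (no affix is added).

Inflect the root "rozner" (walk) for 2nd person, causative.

Attach person 2nd person -re (after consonant 'r') → roznerre.
Attach voice causative -ets → roznerreets.
Apply vowel deletion: roznerreets → roznerrets.

roznerrets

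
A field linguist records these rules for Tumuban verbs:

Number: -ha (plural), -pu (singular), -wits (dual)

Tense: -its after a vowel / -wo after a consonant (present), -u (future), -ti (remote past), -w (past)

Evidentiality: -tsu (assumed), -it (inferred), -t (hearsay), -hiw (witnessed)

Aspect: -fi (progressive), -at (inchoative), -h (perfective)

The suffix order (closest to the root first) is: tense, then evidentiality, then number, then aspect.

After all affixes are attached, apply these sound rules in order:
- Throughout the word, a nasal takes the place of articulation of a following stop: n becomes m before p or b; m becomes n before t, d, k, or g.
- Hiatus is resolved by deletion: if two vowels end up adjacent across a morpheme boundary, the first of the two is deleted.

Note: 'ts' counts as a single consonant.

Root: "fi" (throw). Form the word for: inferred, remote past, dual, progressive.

fititwitsfi

Attach tense remote past -ti → fiti.
Attach evidentiality inferred -it → fitiit.
Attach number dual -wits → fitiitwits.
Attach aspect progressive -fi → fitiitwitsfi.
Nasal assimilation: no change.
Apply vowel deletion: fitiitwitsfi → fititwitsfi.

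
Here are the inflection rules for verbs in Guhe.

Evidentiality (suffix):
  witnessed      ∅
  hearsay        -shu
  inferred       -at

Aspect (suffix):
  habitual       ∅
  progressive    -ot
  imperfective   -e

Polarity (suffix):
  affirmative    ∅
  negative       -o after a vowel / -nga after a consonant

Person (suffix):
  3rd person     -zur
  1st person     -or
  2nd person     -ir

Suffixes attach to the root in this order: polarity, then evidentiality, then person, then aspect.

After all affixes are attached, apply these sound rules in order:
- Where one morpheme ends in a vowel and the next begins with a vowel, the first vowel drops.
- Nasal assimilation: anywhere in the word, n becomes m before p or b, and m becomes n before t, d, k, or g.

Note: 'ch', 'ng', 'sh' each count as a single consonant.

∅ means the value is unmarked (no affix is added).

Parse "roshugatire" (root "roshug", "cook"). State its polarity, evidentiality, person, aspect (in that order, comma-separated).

affirmative, inferred, 2nd person, imperfective

Segment: roshug-at-ir-e.
polarity: ∅ → affirmative.
evidentiality: -at → inferred.
person: -ir → 2nd person.
aspect: -e → imperfective.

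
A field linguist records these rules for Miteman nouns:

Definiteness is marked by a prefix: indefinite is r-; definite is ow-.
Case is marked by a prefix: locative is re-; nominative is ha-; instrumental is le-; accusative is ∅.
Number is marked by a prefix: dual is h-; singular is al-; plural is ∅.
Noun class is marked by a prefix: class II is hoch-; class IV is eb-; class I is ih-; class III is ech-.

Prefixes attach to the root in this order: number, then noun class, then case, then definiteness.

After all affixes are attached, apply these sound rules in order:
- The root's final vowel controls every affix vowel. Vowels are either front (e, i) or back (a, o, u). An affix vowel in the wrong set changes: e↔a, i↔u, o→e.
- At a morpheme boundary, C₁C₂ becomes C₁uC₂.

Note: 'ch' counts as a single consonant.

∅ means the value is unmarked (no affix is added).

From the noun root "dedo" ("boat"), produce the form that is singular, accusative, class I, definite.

owuhaludedo

Attach number singular al- → aldedo.
Attach noun class class I ih- → ihaldedo.
case = accusative: zero marking, form stays ihaldedo.
Attach definiteness definite ow- → owihaldedo.
Apply vowel harmony: owihaldedo → owuhaldedo.
Apply epenthesis: owuhaldedo → owuhaludedo.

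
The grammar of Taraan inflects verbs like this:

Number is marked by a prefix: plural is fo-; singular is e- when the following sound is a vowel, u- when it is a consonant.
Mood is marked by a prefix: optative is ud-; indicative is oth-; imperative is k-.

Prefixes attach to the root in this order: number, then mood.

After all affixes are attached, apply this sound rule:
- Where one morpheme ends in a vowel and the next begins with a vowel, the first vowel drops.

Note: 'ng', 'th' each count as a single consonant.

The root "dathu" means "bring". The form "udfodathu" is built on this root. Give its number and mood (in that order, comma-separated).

plural, optative

Segment: ud-fo-dathu.
number: fo- → plural.
mood: ud- → optative.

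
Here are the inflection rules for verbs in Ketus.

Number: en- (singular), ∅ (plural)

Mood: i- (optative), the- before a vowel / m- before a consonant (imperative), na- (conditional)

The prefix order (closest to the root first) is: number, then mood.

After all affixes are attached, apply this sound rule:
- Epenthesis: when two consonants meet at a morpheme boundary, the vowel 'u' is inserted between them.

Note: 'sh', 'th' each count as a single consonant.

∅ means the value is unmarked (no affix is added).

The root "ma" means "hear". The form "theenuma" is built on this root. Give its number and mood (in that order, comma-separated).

Segment: the-en-ma.
number: en- → singular.
mood: the/m- → imperative.

singular, imperative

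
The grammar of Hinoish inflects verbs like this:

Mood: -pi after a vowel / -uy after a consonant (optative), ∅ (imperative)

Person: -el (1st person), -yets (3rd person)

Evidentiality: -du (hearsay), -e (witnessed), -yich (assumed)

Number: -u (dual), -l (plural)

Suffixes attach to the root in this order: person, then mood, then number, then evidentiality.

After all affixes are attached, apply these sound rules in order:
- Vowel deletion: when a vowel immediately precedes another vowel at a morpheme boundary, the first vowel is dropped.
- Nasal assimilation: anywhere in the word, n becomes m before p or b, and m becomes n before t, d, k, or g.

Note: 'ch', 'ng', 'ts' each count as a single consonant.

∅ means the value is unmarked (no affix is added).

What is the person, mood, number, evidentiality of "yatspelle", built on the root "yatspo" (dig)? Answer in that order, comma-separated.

Segment: yatspo-el-l-e.
person: -el → 1st person.
mood: ∅ → imperative.
number: -l → plural.
evidentiality: -e → witnessed.

1st person, imperative, plural, witnessed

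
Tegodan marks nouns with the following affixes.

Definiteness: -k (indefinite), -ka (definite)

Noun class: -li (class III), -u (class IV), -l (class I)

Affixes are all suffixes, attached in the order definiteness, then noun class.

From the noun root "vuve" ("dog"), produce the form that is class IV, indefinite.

vuveku

Attach definiteness indefinite -k → vuvek.
Attach noun class class IV -u → vuveku.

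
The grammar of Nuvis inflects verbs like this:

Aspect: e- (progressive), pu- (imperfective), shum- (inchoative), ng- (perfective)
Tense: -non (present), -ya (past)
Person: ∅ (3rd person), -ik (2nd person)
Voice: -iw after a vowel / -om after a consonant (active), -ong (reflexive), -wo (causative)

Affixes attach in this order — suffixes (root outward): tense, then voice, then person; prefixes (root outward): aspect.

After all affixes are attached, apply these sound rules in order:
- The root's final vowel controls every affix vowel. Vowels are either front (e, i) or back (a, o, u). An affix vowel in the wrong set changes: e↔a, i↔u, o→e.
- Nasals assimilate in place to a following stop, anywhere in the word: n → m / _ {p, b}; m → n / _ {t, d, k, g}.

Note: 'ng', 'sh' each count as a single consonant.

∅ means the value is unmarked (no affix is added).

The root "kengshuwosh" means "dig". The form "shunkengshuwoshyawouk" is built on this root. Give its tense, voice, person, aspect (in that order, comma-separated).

past, causative, 2nd person, inchoative

Segment: shum-kengshuwosh-ya-wo-ik.
tense: -ya → past.
voice: -wo → causative.
person: -ik → 2nd person.
aspect: shum- → inchoative.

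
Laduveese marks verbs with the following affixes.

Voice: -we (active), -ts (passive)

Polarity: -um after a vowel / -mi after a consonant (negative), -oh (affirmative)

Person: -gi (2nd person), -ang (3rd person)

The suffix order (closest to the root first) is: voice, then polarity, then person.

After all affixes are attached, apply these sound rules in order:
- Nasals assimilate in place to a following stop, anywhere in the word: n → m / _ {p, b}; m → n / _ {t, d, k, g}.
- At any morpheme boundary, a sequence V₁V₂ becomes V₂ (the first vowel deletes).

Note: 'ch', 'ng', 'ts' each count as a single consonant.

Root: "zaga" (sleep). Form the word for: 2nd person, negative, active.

Attach voice active -we → zagawe.
Attach polarity negative -um (after vowel 'e') → zagaweum.
Attach person 2nd person -gi → zagaweumgi.
Apply nasal assimilation: zagaweumgi → zagaweungi.
Apply vowel deletion: zagaweungi → zagawungi.

zagawungi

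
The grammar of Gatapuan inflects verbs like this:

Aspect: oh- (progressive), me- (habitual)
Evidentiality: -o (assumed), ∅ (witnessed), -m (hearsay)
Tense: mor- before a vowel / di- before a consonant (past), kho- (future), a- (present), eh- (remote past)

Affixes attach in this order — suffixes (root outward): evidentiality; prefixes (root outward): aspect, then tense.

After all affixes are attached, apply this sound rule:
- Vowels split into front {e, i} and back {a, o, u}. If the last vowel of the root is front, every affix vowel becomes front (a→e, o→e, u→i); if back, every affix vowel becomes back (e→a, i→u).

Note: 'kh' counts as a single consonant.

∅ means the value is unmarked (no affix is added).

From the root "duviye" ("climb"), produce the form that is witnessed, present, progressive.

evidentiality = witnessed: zero marking, form stays duviye.
Attach aspect progressive oh- → ohduviye.
Attach tense present a- → aohduviye.
Apply vowel harmony: aohduviye → eehduviye.

eehduviye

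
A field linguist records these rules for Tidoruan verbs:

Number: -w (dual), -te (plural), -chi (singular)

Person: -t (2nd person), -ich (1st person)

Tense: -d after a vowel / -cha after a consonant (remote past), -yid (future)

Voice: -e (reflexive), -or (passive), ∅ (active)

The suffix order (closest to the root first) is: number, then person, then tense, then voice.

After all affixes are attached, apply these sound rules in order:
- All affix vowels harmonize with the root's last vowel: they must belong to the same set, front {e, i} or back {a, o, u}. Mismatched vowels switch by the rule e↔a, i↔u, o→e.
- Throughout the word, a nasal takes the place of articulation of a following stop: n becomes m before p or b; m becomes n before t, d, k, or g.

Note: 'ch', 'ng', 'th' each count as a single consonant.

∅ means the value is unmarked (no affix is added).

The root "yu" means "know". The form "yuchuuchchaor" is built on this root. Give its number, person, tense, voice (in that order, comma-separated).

Segment: yu-chi-ich-cha-or.
number: -chi → singular.
person: -ich → 1st person.
tense: -d/cha → remote past.
voice: -or → passive.

singular, 1st person, remote past, passive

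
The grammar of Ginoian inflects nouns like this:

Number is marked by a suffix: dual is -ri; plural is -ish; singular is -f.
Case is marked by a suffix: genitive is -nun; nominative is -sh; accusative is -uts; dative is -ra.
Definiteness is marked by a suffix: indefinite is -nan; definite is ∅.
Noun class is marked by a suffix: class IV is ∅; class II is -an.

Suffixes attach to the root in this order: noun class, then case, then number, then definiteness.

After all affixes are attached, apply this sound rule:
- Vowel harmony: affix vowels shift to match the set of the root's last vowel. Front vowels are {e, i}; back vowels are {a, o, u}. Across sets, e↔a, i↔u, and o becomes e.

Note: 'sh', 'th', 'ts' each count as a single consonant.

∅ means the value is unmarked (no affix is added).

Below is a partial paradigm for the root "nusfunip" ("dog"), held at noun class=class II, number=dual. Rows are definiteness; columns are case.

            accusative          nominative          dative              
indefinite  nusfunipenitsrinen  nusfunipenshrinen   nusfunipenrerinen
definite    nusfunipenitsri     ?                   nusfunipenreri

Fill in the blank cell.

Attach noun class class II -an → nusfunipan.
Attach case nominative -sh → nusfunipansh.
Attach number dual -ri → nusfunipanshri.
definiteness = definite: zero marking, form stays nusfunipanshri.
Apply vowel harmony: nusfunipanshri → nusfunipenshri.

nusfunipenshri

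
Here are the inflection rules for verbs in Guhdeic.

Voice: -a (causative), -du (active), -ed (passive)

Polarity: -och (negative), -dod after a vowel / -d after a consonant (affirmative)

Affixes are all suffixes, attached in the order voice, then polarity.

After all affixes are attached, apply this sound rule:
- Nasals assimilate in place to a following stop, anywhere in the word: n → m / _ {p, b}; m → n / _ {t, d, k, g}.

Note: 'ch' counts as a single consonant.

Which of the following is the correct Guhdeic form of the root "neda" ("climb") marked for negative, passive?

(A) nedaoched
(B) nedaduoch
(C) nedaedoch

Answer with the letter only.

C

Attach voice passive -ed → nedaed.
Attach polarity negative -och → nedaedoch.
Nasal assimilation: no change.
So the correct form is nedaedoch, option (C).
(B) nedaduoch is wrong: it uses active instead of passive for voice.
(A) nedaoched is wrong: it has the affixes in the wrong order.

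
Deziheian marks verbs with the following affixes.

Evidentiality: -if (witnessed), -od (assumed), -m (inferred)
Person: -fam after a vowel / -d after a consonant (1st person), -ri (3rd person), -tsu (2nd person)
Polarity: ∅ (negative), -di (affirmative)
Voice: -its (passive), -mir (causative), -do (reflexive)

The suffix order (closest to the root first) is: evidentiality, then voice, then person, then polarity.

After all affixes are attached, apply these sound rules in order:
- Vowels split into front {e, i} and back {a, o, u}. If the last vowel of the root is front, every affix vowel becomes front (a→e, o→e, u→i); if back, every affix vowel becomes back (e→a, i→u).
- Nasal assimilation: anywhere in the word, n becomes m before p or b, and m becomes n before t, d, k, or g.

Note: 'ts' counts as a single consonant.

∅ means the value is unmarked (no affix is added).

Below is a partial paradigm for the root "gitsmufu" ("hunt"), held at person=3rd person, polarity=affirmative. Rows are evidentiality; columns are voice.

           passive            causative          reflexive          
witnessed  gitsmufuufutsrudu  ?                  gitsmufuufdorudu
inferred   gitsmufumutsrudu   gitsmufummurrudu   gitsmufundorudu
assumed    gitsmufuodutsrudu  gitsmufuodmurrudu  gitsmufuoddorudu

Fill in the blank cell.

Attach evidentiality witnessed -if → gitsmufuif.
Attach voice causative -mir → gitsmufuifmir.
Attach person 3rd person -ri → gitsmufuifmirri.
Attach polarity affirmative -di → gitsmufuifmirridi.
Apply vowel harmony: gitsmufuifmirridi → gitsmufuufmurrudu.
Nasal assimilation: no change.

gitsmufuufmurrudu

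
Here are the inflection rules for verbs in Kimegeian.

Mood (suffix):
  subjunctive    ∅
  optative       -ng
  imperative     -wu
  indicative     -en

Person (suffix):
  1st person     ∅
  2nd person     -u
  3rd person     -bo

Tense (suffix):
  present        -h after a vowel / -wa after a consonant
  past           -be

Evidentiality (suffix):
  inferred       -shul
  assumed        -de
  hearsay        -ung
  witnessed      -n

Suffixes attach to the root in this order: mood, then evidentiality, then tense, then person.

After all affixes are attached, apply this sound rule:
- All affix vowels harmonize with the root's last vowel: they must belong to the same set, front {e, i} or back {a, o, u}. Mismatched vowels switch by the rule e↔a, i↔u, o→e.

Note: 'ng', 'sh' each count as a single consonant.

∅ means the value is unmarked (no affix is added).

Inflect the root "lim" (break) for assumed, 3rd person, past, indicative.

limendebebe

Attach mood indicative -en → limen.
Attach evidentiality assumed -de → limende.
Attach tense past -be → limendebe.
Attach person 3rd person -bo → limendebebo.
Apply vowel harmony: limendebebo → limendebebe.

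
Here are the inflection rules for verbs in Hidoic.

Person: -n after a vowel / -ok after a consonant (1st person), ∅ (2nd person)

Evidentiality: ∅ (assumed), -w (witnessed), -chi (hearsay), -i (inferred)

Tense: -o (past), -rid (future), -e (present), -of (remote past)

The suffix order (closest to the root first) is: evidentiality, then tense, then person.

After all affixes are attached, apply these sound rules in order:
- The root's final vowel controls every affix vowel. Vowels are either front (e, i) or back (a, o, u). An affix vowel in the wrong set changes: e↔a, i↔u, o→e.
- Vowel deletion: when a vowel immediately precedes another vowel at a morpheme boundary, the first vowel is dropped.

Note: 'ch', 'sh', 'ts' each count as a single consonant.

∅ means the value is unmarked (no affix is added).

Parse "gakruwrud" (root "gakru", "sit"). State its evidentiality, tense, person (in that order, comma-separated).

witnessed, future, 2nd person

Segment: gakru-w-rid.
evidentiality: -w → witnessed.
tense: -rid → future.
person: ∅ → 2nd person.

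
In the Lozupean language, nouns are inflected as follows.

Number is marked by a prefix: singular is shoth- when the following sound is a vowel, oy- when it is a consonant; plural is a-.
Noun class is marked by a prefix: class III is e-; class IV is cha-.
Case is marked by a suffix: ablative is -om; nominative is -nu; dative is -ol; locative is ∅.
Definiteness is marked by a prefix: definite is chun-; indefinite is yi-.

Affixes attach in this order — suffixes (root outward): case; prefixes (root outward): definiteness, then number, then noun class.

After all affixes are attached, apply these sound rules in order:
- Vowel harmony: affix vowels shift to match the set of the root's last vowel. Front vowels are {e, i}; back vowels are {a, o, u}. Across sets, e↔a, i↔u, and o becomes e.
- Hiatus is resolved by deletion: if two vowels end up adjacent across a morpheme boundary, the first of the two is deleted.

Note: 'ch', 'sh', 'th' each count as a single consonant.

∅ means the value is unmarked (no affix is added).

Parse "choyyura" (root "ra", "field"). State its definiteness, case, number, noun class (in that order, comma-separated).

Segment: cha-oy-yi-ra.
definiteness: yi- → indefinite.
case: ∅ → locative.
number: shoth/oy- → singular.
noun class: cha- → class IV.

indefinite, locative, singular, class IV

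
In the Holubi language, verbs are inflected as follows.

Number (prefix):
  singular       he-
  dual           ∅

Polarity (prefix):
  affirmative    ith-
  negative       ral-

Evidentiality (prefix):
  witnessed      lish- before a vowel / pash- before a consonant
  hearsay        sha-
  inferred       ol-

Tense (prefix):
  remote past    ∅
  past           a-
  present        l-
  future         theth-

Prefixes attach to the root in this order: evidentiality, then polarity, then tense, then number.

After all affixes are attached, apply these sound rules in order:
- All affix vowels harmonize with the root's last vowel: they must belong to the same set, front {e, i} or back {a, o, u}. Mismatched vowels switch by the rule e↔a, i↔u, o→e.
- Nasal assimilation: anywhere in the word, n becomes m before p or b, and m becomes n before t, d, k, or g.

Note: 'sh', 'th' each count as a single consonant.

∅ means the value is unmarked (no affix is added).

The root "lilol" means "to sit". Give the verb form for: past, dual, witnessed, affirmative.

Attach evidentiality witnessed pash- (before consonant 'l') → pashlilol.
Attach polarity affirmative ith- → ithpashlilol.
Attach tense past a- → aithpashlilol.
number = dual: zero marking, form stays aithpashlilol.
Apply vowel harmony: aithpashlilol → authpashlilol.
Nasal assimilation: no change.

authpashlilol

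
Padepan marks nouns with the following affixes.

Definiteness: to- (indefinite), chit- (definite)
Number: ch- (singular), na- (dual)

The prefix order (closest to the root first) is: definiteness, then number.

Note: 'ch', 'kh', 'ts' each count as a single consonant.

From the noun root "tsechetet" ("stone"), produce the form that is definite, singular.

chchittsechetet

Attach definiteness definite chit- → chittsechetet.
Attach number singular ch- → chchittsechetet.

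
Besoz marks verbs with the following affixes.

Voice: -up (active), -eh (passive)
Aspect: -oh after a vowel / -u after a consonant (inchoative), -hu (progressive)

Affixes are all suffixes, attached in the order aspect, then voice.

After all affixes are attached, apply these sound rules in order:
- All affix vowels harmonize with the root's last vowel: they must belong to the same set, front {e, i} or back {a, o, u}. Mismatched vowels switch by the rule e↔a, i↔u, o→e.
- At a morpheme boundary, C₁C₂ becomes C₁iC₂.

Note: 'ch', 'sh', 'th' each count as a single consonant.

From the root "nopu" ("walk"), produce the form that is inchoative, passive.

Attach aspect inchoative -oh (after vowel 'u') → nopuoh.
Attach voice passive -eh → nopuoheh.
Apply vowel harmony: nopuoheh → nopuohah.
Epenthesis: no change.

nopuohah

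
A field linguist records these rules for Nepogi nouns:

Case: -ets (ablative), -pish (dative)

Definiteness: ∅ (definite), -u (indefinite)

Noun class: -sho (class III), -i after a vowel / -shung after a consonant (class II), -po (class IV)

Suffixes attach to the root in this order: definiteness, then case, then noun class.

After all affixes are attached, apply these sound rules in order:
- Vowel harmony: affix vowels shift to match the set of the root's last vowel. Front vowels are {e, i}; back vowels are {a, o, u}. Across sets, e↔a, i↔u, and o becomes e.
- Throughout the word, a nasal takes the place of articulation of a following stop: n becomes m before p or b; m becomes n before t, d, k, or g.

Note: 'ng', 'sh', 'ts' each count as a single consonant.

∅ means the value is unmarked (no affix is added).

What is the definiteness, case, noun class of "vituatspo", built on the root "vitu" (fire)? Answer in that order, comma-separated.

definite, ablative, class IV

Segment: vitu-ets-po.
definiteness: ∅ → definite.
case: -ets → ablative.
noun class: -po → class IV.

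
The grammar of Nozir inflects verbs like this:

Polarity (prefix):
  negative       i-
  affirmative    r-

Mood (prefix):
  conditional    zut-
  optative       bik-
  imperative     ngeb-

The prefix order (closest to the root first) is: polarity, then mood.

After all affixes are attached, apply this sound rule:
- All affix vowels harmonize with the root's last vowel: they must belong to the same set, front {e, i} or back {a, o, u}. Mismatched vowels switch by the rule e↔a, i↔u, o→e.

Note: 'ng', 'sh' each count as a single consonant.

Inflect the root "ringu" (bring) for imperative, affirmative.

ngabrringu

Attach polarity affirmative r- → rringu.
Attach mood imperative ngeb- → ngebrringu.
Apply vowel harmony: ngebrringu → ngabrringu.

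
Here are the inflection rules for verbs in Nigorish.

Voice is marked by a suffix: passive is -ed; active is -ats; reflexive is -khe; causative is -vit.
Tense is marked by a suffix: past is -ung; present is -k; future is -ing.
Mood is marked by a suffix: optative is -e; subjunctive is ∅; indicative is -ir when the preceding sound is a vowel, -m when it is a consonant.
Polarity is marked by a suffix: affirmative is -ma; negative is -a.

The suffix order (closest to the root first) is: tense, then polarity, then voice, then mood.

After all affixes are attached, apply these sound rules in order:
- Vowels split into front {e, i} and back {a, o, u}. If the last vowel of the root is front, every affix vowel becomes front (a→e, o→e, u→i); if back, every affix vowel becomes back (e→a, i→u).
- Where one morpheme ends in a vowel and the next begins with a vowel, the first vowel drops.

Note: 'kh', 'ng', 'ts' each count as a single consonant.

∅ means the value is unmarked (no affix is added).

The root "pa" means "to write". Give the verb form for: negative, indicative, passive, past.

pungadm

Attach tense past -ung → paung.
Attach polarity negative -a → paunga.
Attach voice passive -ed → paungaed.
Attach mood indicative -m (after consonant 'd') → paungaedm.
Apply vowel harmony: paungaedm → paungaadm.
Apply vowel deletion: paungaadm → pungadm.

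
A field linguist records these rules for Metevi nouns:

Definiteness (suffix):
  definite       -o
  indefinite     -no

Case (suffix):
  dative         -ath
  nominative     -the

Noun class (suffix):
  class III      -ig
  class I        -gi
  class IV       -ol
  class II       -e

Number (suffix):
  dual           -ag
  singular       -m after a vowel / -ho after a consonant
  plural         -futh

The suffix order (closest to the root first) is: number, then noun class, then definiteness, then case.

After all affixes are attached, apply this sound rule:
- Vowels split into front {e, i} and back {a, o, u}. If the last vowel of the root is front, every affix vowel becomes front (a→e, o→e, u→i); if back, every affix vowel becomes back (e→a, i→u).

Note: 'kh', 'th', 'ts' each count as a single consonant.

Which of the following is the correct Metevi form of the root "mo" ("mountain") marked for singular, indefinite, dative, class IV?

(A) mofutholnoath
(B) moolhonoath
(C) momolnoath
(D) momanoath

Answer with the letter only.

Attach number singular -m (after vowel 'o') → mom.
Attach noun class class IV -ol → momol.
Attach definiteness indefinite -no → momolno.
Attach case dative -ath → momolnoath.
Vowel harmony: no change.
So the correct form is momolnoath, option (C).
(B) moolhonoath is wrong: it has the affixes in the wrong order.
(D) momanoath is wrong: it uses class II instead of class IV for noun class.
(A) mofutholnoath is wrong: it uses plural instead of singular for number.

C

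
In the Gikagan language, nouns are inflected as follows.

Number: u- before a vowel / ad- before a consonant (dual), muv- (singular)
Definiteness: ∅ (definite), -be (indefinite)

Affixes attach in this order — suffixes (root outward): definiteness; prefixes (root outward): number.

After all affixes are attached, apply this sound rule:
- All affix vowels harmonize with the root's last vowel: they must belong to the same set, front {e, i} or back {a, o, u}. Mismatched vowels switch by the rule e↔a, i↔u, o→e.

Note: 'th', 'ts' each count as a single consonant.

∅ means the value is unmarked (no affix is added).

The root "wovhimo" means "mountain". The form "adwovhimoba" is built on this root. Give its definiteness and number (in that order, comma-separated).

Segment: ad-wovhimo-be.
definiteness: -be → indefinite.
number: u/ad- → dual.

indefinite, dual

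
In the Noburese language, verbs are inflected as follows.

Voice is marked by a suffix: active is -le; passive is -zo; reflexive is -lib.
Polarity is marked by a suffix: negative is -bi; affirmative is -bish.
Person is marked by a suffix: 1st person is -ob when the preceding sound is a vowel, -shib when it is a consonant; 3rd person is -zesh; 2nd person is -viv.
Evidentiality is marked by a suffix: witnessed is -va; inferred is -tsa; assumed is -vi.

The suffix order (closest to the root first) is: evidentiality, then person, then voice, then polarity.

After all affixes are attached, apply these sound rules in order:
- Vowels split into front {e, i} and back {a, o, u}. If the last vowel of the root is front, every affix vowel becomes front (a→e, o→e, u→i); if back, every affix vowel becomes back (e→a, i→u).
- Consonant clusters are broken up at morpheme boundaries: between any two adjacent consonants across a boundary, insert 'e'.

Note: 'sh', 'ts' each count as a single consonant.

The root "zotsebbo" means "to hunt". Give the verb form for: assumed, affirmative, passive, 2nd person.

zotsebbovuvuvezobush

Attach evidentiality assumed -vi → zotsebbovi.
Attach person 2nd person -viv → zotsebboviviv.
Attach voice passive -zo → zotsebbovivivzo.
Attach polarity affirmative -bish → zotsebbovivivzobish.
Apply vowel harmony: zotsebbovivivzobish → zotsebbovuvuvzobush.
Apply epenthesis: zotsebbovuvuvzobush → zotsebbovuvuvezobush.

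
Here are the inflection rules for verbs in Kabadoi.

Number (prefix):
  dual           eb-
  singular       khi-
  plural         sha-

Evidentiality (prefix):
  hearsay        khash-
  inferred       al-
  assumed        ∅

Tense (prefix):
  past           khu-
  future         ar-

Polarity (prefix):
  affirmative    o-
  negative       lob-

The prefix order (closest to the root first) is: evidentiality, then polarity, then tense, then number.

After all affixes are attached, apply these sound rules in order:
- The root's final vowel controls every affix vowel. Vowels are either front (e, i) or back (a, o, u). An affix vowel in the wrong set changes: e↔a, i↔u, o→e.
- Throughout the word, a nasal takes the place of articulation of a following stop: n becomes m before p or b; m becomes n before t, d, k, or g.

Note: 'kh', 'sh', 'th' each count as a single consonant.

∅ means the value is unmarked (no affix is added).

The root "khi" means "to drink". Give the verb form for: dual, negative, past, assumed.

ebkhilebkhi

evidentiality = assumed: zero marking, form stays khi.
Attach polarity negative lob- → lobkhi.
Attach tense past khu- → khulobkhi.
Attach number dual eb- → ebkhulobkhi.
Apply vowel harmony: ebkhulobkhi → ebkhilebkhi.
Nasal assimilation: no change.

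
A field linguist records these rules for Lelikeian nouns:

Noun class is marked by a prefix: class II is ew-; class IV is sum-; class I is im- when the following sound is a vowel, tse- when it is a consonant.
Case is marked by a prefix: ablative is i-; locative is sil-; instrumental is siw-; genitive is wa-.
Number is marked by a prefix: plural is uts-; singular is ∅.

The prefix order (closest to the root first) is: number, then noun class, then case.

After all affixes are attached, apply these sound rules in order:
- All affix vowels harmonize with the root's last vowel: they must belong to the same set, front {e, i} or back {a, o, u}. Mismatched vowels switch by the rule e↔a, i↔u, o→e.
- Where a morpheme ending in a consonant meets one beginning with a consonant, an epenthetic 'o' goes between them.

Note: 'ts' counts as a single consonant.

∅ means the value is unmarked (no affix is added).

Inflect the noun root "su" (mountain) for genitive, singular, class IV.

number = singular: zero marking, form stays su.
Attach noun class class IV sum- → sumsu.
Attach case genitive wa- → wasumsu.
Vowel harmony: no change.
Apply epenthesis: wasumsu → wasumosu.

wasumosu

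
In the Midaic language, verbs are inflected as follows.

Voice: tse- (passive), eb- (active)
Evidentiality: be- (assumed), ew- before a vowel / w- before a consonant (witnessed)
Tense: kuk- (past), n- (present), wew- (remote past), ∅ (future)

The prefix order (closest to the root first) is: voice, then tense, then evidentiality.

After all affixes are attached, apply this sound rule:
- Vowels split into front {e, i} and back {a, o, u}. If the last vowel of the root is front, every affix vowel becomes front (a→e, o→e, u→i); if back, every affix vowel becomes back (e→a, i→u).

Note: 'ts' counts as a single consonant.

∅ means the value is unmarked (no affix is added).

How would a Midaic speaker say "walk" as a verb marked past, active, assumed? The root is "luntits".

bekikebluntits

Attach voice active eb- → ebluntits.
Attach tense past kuk- → kukebluntits.
Attach evidentiality assumed be- → bekukebluntits.
Apply vowel harmony: bekukebluntits → bekikebluntits.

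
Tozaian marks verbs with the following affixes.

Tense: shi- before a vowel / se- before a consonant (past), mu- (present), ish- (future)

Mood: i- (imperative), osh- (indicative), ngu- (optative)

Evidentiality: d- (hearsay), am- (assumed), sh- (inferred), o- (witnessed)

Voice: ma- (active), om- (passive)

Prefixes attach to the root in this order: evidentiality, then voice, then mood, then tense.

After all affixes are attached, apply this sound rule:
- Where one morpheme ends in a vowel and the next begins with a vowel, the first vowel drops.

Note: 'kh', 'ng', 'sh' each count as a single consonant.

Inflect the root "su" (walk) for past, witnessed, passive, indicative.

shoshomosu

Attach evidentiality witnessed o- → osu.
Attach voice passive om- → omosu.
Attach mood indicative osh- → oshomosu.
Attach tense past shi- (before vowel 'o') → shioshomosu.
Apply vowel deletion: shioshomosu → shoshomosu.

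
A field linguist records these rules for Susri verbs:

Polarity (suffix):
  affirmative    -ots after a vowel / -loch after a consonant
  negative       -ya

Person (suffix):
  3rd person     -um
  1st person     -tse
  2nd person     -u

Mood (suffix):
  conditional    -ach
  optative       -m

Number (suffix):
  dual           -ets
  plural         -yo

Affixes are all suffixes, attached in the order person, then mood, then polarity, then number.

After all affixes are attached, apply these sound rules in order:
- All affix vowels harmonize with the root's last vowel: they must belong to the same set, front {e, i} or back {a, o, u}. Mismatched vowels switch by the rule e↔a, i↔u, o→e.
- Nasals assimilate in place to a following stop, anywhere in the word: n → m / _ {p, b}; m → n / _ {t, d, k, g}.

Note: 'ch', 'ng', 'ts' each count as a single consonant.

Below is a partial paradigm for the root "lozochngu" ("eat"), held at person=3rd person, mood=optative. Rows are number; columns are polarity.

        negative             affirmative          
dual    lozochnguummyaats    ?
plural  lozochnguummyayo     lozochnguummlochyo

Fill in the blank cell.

lozochnguummlochats

Attach person 3rd person -um → lozochnguum.
Attach mood optative -m → lozochnguumm.
Attach polarity affirmative -loch (after consonant 'm') → lozochnguummloch.
Attach number dual -ets → lozochnguummlochets.
Apply vowel harmony: lozochnguummlochets → lozochnguummlochats.
Nasal assimilation: no change.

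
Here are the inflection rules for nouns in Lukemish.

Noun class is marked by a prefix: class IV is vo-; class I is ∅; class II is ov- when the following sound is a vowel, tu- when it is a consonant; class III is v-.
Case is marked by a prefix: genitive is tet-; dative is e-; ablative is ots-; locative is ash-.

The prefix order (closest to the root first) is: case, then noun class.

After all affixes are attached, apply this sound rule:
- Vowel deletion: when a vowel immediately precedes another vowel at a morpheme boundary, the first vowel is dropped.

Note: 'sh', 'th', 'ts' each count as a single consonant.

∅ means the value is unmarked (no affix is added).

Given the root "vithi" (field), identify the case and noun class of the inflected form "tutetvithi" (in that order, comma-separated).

Segment: tu-tet-vithi.
case: tet- → genitive.
noun class: ov/tu- → class II.

genitive, class II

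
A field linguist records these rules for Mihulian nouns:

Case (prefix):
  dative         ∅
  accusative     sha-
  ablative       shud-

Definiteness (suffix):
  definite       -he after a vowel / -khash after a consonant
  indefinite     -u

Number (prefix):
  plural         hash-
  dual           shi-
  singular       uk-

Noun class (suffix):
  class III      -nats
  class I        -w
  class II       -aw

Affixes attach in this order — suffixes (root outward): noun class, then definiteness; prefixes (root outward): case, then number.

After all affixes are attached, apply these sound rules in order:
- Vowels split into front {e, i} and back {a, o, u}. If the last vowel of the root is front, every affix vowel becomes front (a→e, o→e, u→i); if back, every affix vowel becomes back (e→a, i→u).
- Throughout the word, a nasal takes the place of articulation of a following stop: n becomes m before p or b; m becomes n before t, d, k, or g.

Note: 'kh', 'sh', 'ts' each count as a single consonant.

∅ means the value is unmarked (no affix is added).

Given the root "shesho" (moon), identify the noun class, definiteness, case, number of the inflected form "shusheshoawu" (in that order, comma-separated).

class II, indefinite, dative, dual

Segment: shi-shesho-aw-u.
noun class: -aw → class II.
definiteness: -u → indefinite.
case: ∅ → dative.
number: shi- → dual.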